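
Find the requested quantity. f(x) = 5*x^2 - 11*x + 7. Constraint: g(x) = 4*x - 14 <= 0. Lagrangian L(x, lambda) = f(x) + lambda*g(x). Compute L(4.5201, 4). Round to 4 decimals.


Step 1: Evaluate f(x).
f(4.5201) = 5*4.5201^2 - 11*4.5201 + 7 = 59.4354
Step 2: Evaluate g(x).
g(4.5201) = 4*4.5201 - 14 = 4.0804
Step 3: Compute Lagrangian.
L = 59.4354 + 4*4.0804 = 75.757


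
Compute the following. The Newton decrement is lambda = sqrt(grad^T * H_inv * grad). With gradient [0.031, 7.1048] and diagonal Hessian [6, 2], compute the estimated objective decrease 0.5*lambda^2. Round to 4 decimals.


Step 1: H is diagonal, so H^(-1) * g = [0.0052, 3.5524].
Step 2: g^T H^(-1) g = sum_i g_i^2 / H_ii
  = (0.031)^2/6 + (7.1048)^2/2
  = 0.0002 + 25.2391 = 25.2393
Step 3: Objective decrease = 0.5 * g^T H^(-1) g = 12.6196


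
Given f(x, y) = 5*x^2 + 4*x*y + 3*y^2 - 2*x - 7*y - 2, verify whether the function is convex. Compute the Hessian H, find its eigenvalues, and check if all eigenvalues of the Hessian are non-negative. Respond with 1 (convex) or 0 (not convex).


The Hessian of f(x,y) = 5*x^2 + 4*x*y + 3*y^2 - 2*x - 7*y - 2 is:
H = [[10, 4], [4, 6]]
Trace = 10 + 6 = 16
Determinant = 10*6 - (4)^2 = 44
Discriminant = (16)^2 - 4*44 = 80.0
Eigenvalues: lambda_1 = 3.5279, lambda_2 = 12.4721
The function is convex.

1


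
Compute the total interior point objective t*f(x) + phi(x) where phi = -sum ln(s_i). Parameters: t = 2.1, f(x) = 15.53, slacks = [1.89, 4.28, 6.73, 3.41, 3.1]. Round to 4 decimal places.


Step 1: Compute log-barrier.
ln values: [0.6366, 1.454, 1.9066, 1.2267, 1.1314]
phi = -(0.6366 + 1.454 + 1.9066 + 1.2267 + 1.1314) = -6.3552
Step 2: Compute augmented objective.
t*f(x) = 2.1*15.53 = 32.613
Total = 32.613 - 6.3552 = 26.2578


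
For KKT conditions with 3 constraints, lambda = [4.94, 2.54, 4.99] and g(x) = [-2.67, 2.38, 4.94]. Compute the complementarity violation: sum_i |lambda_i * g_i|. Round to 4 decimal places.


KKT complementary slackness check:
lambda_1 * g_1 = 4.94 * -2.67 = -13.1898
lambda_2 * g_2 = 2.54 * 2.38 = 6.0452
lambda_3 * g_3 = 4.99 * 4.94 = 24.6506
Total violation = 13.1898 + 6.0452 + 24.6506 = 43.8856


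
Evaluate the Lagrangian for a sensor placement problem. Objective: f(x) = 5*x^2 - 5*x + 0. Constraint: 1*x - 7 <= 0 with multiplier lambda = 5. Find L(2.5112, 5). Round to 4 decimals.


Step 1: Evaluate f(x).
f(2.5112) = 5*2.5112^2 - 5*2.5112 + 0 = 18.9746
Step 2: Evaluate g(x).
g(2.5112) = 1*2.5112 - 7 = -4.4888
Step 3: Compute Lagrangian.
L = 18.9746 + 5*-4.4888 = -3.4694


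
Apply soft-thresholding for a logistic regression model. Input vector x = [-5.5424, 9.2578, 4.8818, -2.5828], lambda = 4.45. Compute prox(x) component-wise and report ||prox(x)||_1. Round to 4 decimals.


Soft-thresholding with lambda = 4.45:
prox(-5.5424) = sign(-5.5424)*max(|-5.5424| - 4.45, 0) = -1.0924
prox(9.2578) = sign(9.2578)*max(|9.2578| - 4.45, 0) = 4.8078
prox(4.8818) = sign(4.8818)*max(|4.8818| - 4.45, 0) = 0.4318
prox(-2.5828) = sign(-2.5828)*max(|-2.5828| - 4.45, 0) = 0.0
prox(x) = [-1.0924, 4.8078, 0.4318, 0.0]
||prox(x)||_1 = 1.0924 + 4.8078 + 0.4318 + 0.0 = 6.332


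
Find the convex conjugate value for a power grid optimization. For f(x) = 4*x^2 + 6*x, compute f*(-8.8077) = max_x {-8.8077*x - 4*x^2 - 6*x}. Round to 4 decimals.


f*(y) = sup_x {y*x - a*x^2 - b*x} = sup_x {(y-b)*x - a*x^2}
FOC: (y - b) - 2a*x = 0 => x* = (y - b)/(2a)
x* = (-8.8077 - 6)/(2*4) = -1.851
f*(-8.8077) = (y-b)^2/(4a) = (-8.8077 - 6)^2/(4*4)
= 219.268/16 = 13.7042


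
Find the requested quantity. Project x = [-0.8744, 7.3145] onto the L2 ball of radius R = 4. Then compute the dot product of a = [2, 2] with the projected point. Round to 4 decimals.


Step 1: Compute ||x|| (intermediates to 6 decimals).
||x|| = sqrt((-0.8744)^2 + 7.3145^2) = 7.366579
Step 2: Project.
Since ||x|| > R, scale = R/||x|| = 4/7.366579 = 0.542993, proj(x) = scale * x
proj(x) = [-0.474793, 3.971722]
Step 3: Dot product.
a^T * proj(x) = 2*(-0.474793) + 2*3.971722 = 6.9939


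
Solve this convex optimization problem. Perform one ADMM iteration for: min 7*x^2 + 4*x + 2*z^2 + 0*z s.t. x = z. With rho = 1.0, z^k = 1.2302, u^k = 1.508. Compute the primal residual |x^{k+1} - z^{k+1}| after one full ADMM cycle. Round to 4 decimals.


ADMM iteration with rho = 1.0, z^k = 1.2302, u^k = 1.508
Step 1: x-update.
Minimize 7*x^2 + 4*x + (1.0/2)*(x - 1.2302 + 1.508)^2
FOC: (2*7 + 1.0)*x = -4 + 1.0*(1.2302 - 1.508)
x^{k+1} = -0.2852
Step 2: z-update.
Minimize 2*z^2 + 0*z + (1.0/2)*(-0.2852 - z + 1.508)^2
FOC: (2*2 + 1.0)*z = 0 + 1.0*(-0.2852 + 1.508)
z^{k+1} = 0.2446
Step 3: u-update.
u^{k+1} = 1.508 - 0.2852 - 0.2446 = 0.9783
Step 4: Primal residual = |-0.2852 - 0.2446| = 0.5297


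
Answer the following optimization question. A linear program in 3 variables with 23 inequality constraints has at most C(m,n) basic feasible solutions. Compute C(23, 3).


Each vertex corresponds to some choice of n active constraints out of m, so the number of vertices is at most C(m, n) = m! / (n!(m-n)!).
m = 23, n = 3
Numerator: 23 * 22 * 21
Denominator: 3! = 6
C(23, 3) = 1771


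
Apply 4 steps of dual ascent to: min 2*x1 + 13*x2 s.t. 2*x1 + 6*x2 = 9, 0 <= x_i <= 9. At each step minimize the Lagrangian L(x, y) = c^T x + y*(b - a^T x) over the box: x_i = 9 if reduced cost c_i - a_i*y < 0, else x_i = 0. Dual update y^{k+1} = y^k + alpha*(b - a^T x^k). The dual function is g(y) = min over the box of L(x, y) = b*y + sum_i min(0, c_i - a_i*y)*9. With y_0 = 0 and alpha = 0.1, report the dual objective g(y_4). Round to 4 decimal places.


Dual ascent for LP: min 2*x1 + 13*x2, 2*x1 + 6*x2 = 9, 0 <= x_i <= 9
Step 1: y^k = 0.0, reduced costs: (2.0, 13.0)
  x^k = (0.0, 0.0), subgradient = b - a^T x = 9.0
  y^{k+1} = 0.0 + 0.1*9.0 = 0.9
Step 2: y^k = 0.9, reduced costs: (0.2, 7.6)
  x^k = (0.0, 0.0), subgradient = b - a^T x = 9.0
  y^{k+1} = 0.9 + 0.1*9.0 = 1.8
Step 3: y^k = 1.8, reduced costs: (-1.6, 2.2)
  x^k = (9.0, 0.0), subgradient = b - a^T x = -9.0
  y^{k+1} = 1.8 + 0.1*-9.0 = 0.9
Step 4: y^k = 0.9, reduced costs: (0.2, 7.6)
  x^k = (0.0, 0.0), subgradient = b - a^T x = 9.0
  y^{k+1} = 0.9 + 0.1*9.0 = 1.8
Dual objective at y_4 = 1.8: reduced costs (-1.6, 2.2), box minimizer x = (9.0, 0.0)
g(y_4) = b*y + (c1 - a1*y)*x1 + (c2 - a2*y)*x2 = 9*1.8 + (-1.6)*9.0 + 2.2*0.0 = 16.2 - 14.4 + 0.0 = 1.8


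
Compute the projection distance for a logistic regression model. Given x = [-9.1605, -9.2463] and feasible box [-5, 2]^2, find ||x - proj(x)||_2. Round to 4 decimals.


Project each component onto [-5, 2].
clip(-9.1605) = -5.0, clip(-9.2463) = -5.0
Projection = [-5.0, -5.0]
Squared diffs: [17.3098, 18.0311]
Distance = sqrt(35.3409) = 5.9448


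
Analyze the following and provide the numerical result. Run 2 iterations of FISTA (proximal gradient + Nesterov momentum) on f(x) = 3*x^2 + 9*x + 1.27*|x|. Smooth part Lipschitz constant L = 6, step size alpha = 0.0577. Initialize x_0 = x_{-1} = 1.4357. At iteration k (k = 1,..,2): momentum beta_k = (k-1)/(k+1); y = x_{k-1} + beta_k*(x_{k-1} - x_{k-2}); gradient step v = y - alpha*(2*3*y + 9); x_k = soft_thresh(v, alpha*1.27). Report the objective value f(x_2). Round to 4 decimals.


FISTA on f(x) = 3*x^2 + 9*x + 1.27*|x|
L = 6, alpha = 0.0577
Iteration 1: beta = 0.0, y = 1.4357 + 0.0*(1.4357 - 1.4357) = 1.4357
  grad(y) = 17.6142, v = y - alpha*grad = 0.4194
  prox(v) = soft_thresh(0.4194, 0.0733) = 0.3461
Iteration 2: beta = 0.3333, y = 0.3461 + 0.3333*(0.3461 - 1.4357) = -0.0171
  grad(y) = 8.8973, v = y - alpha*grad = -0.5305
  prox(v) = soft_thresh(-0.5305, 0.0733) = -0.4572
f(x_2) = 3*(-0.4572)^2 + 9*(-0.4572) + 1.27*|-0.4572| = -2.9071


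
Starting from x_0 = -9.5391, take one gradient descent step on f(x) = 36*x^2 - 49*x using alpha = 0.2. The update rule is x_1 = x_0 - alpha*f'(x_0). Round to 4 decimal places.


We compute the gradient at x_0 and apply the update.
f'(x) = 72*x - 49
f'(-9.5391) = 72*-9.5391 - 49 = -735.8152
x_1 = -9.5391 - 0.2*-735.8152 = 137.6239


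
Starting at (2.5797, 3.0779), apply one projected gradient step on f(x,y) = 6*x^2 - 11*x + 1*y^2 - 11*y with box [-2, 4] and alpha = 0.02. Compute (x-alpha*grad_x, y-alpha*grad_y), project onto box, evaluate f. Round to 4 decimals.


Step 1: Compute gradient at (2.5797, 3.0779).
grad_x = 2*6*2.5797 - 11 = 19.9564
grad_y = 2*1*3.0779 - 11 = -4.8442
Step 2: Gradient step.
x_raw = 2.5797 - 0.02*19.9564 = 2.1806
y_raw = 3.0779 - 0.02*-4.8442 = 3.1748
Step 3: Project onto [-2, 4].
x_proj = clip(2.1806) = 2.1806
y_proj = clip(3.1748) = 3.1748
Step 4: Evaluate f.
f(2.1806, 3.1748) = -20.3003


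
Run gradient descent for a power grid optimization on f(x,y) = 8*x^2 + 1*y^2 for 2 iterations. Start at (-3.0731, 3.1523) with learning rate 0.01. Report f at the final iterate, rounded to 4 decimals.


Gradient descent on f(x,y) = 8*x^2 + 1*y^2.
Starting point: (-3.0731, 3.1523), alpha = 0.01
Step 1: grad_x = 2*8*-3.0731 = -49.1696, grad_y = 2*1*3.1523 = 6.3046
  x_1 = -3.0731 - 0.01*-49.1696 = -2.5814
  y_1 = 3.1523 - 0.01*6.3046 = 3.0893
Step 2: grad_x = 2*8*-2.5814 = -41.3025, grad_y = 2*1*3.0893 = 6.1785
  x_2 = -2.5814 - 0.01*-41.3025 = -2.1684
  y_2 = 3.0893 - 0.01*6.1785 = 3.0275
f(-2.1684, 3.0275) = 8*(-2.1684)^2 + 1*3.0275^2 = 46.7805


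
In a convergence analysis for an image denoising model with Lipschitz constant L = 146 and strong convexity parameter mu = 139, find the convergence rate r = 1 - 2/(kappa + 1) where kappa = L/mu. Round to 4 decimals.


Step 1: Compute the condition number.
kappa = L/mu = 146/139 = 1.0504
Step 2: Compute the convergence rate.
r = 1 - 2/(kappa + 1) = 1 - 2*mu/(L + mu) = (L - mu)/(L + mu) = 7/285 = 0.0246


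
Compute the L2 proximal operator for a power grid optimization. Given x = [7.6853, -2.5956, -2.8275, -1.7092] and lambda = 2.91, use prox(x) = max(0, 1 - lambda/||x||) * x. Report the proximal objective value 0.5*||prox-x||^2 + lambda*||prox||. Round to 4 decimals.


Step 1: Compute ||x||.
||x|| = 8.7588
Step 2: Compute scaling factor.
scale = max(0, 1 - 2.91/8.7588) = 0.6678
Step 3: prox(x) = [5.132, -1.7332, -1.8881, -1.1413]
||prox(x)|| = 5.8488
Step 4: Proximal objective.
0.5*||prox-x||^2 = 4.2341
lambda*||prox|| = 17.02
Total = 21.2541


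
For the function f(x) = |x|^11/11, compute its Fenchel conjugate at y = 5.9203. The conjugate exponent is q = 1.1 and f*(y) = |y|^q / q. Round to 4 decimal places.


The conjugate exponent q satisfies 1/p + 1/q = 1.
p = 11, so q = 11/(11 - 1) = 1.1
|y|^q = 5.9203^1.1 = 7.0726
f*(5.9203) = 7.0726 / 1.1 = 6.4296


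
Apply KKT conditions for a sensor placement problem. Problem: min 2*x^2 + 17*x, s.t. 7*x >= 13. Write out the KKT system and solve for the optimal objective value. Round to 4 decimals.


Step 1: Try lambda = 0 (constraint inactive).
x_unc = -17/(2*2) = -4.25
Check: 7*-4.25 = -29.75 < 13 -- violated!
Step 2: Constraint must be active: 7*x = 13
x* = 13/7 = 1.8571 (rounded; the exact value 13/7 is used below)
lambda = (2*2*(13/7) + 17)/7 = 3.4898
Step 3: Compute optimal value.
f(x*) = 2*(13/7)^2 + 17*(13/7) = 38.4694


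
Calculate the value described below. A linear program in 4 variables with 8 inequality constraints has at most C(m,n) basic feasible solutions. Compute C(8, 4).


Each vertex corresponds to some choice of n active constraints out of m, so the number of vertices is at most C(m, n) = m! / (n!(m-n)!).
m = 8, n = 4
Numerator: 8 * 7 * 6 * 5
Denominator: 4! = 24
C(8, 4) = 70


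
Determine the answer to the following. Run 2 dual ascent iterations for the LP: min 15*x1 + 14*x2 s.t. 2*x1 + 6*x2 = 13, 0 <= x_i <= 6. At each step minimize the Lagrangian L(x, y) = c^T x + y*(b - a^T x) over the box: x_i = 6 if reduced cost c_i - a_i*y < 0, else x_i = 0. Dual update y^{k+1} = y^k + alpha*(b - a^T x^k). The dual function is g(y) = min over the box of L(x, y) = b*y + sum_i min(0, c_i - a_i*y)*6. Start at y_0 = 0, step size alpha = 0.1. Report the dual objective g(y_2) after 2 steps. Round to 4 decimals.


Dual ascent for LP: min 15*x1 + 14*x2, 2*x1 + 6*x2 = 13, 0 <= x_i <= 6
Step 1: y^k = 0.0, reduced costs: (15.0, 14.0)
  x^k = (0.0, 0.0), subgradient = b - a^T x = 13.0
  y^{k+1} = 0.0 + 0.1*13.0 = 1.3
Step 2: y^k = 1.3, reduced costs: (12.4, 6.2)
  x^k = (0.0, 0.0), subgradient = b - a^T x = 13.0
  y^{k+1} = 1.3 + 0.1*13.0 = 2.6
Dual objective at y_2 = 2.6: reduced costs (9.8, -1.6), box minimizer x = (0.0, 6.0)
g(y_2) = b*y + (c1 - a1*y)*x1 + (c2 - a2*y)*x2 = 13*2.6 + 9.8*0.0 + (-1.6)*6.0 = 33.8 + 0.0 - 9.6 = 24.2


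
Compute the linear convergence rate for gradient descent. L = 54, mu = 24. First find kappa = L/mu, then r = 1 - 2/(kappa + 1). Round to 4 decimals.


Step 1: Compute the condition number.
kappa = L/mu = 54/24 = 2.25
Step 2: Compute the convergence rate.
r = 1 - 2/(kappa + 1) = 1 - 2*mu/(L + mu) = (L - mu)/(L + mu) = 30/78 = 0.3846


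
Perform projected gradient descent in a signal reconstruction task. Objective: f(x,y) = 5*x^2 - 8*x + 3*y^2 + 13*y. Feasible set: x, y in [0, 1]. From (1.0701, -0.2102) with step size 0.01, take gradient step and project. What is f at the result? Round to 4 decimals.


Step 1: Compute gradient at (1.0701, -0.2102).
grad_x = 2*5*1.0701 - 8 = 2.701
grad_y = 2*3*-0.2102 + 13 = 11.7388
Step 2: Gradient step.
x_raw = 1.0701 - 0.01*2.701 = 1.0431
y_raw = -0.2102 - 0.01*11.7388 = -0.3276
Step 3: Project onto [0, 1].
x_proj = clip(1.0431) = 1.0
y_proj = clip(-0.3276) = 0.0
Step 4: Evaluate f.
f(1.0, 0.0) = -3.0


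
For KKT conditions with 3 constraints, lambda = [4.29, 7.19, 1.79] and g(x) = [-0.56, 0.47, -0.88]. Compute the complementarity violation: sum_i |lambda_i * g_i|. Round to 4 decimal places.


KKT complementary slackness check:
lambda_1 * g_1 = 4.29 * -0.56 = -2.4024
lambda_2 * g_2 = 7.19 * 0.47 = 3.3793
lambda_3 * g_3 = 1.79 * -0.88 = -1.5752
Total violation = 2.4024 + 3.3793 + 1.5752 = 7.3569


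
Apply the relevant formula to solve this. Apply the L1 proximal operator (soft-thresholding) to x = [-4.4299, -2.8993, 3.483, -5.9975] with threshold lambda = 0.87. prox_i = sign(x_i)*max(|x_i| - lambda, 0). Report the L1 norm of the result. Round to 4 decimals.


Soft-thresholding with lambda = 0.87:
prox(-4.4299) = sign(-4.4299)*max(|-4.4299| - 0.87, 0) = -3.5599
prox(-2.8993) = sign(-2.8993)*max(|-2.8993| - 0.87, 0) = -2.0293
prox(3.483) = sign(3.483)*max(|3.483| - 0.87, 0) = 2.613
prox(-5.9975) = sign(-5.9975)*max(|-5.9975| - 0.87, 0) = -5.1275
prox(x) = [-3.5599, -2.0293, 2.613, -5.1275]
||prox(x)||_1 = 3.5599 + 2.0293 + 2.613 + 5.1275 = 13.3297


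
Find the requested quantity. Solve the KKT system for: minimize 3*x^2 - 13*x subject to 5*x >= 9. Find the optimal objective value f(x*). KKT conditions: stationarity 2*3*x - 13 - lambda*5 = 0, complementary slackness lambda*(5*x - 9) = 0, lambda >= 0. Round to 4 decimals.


Step 1: Try lambda = 0 (constraint inactive).
Stationarity: 2*3*x - 13 = 0
x* = 13/(2*3) = 13/6 = 2.1667 (rounded; the exact value 13/6 is used below)
Check constraint: 5*2.1667 = 10.8335 >= 9 -- satisfied.
Step 2: Compute optimal value.
f(x*) = 3*(13/6)^2 - 13*(13/6) = -14.0833


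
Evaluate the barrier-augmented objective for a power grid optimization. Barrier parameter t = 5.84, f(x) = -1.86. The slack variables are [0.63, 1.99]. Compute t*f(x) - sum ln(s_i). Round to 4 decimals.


Step 1: Compute log-barrier.
ln values: [-0.462, 0.6881]
phi = -(-0.462 + 0.6881) = -0.2261
Step 2: Compute augmented objective.
t*f(x) = 5.84*-1.86 = -10.8624
Total = -10.8624 - 0.2261 = -11.0885


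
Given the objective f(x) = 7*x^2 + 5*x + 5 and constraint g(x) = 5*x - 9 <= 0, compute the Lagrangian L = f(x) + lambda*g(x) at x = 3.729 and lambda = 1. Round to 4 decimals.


Step 1: Evaluate f(x).
f(3.729) = 7*3.729^2 + 5*3.729 + 5 = 120.9831
Step 2: Evaluate g(x).
g(3.729) = 5*3.729 - 9 = 9.645
Step 3: Compute Lagrangian.
L = 120.9831 + 1*9.645 = 130.6281


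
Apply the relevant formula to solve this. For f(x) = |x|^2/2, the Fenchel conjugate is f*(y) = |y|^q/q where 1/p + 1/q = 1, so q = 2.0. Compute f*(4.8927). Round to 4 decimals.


The conjugate exponent q satisfies 1/p + 1/q = 1.
p = 2, so q = 2/(2 - 1) = 2.0
|y|^q = 4.8927^2.0 = 23.9385
f*(4.8927) = 23.9385 / 2.0 = 11.9693


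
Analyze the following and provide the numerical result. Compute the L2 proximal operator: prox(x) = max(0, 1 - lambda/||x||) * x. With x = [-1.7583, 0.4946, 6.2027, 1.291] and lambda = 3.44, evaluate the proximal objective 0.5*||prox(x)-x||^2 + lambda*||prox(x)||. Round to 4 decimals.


Step 1: Compute ||x||.
||x|| = 6.5937
Step 2: Compute scaling factor.
scale = max(0, 1 - 3.44/6.5937) = 0.4783
Step 3: prox(x) = [-0.841, 0.2366, 2.9667, 0.6175]
||prox(x)|| = 3.1537
Step 4: Proximal objective.
0.5*||prox-x||^2 = 5.9168
lambda*||prox|| = 10.8487
Total = 16.7654


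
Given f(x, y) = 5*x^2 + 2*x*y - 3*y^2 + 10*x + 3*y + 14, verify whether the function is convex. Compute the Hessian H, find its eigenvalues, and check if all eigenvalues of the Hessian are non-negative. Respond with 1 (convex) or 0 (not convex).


The Hessian of f(x,y) = 5*x^2 + 2*x*y - 3*y^2 + 10*x + 3*y + 14 is:
H = [[10, 2], [2, -6]]
Trace = 10 - 6 = 4
Determinant = 10*-6 - (2)^2 = -64
Discriminant = (4)^2 - 4*-64 = 272.0
Eigenvalues: lambda_1 = -6.2462, lambda_2 = 10.2462
The function is not convex.

0


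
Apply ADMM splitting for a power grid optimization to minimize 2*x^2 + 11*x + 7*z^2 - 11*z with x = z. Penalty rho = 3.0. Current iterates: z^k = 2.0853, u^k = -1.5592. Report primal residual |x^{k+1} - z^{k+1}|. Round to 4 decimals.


ADMM iteration with rho = 3.0, z^k = 2.0853, u^k = -1.5592
Step 1: x-update.
Minimize 2*x^2 + 11*x + (3.0/2)*(x - 2.0853 - 1.5592)^2
FOC: (2*2 + 3.0)*x = -11 + 3.0*(2.0853 + 1.5592)
x^{k+1} = -0.0095
Step 2: z-update.
Minimize 7*z^2 - 11*z + (3.0/2)*(-0.0095 - z - 1.5592)^2
FOC: (2*7 + 3.0)*z = 11 + 3.0*(-0.0095 - 1.5592)
z^{k+1} = 0.3702
Step 3: u-update.
u^{k+1} = -1.5592 - 0.0095 - 0.3702 = -1.9389
Step 4: Primal residual = |-0.0095 - 0.3702| = 0.3797


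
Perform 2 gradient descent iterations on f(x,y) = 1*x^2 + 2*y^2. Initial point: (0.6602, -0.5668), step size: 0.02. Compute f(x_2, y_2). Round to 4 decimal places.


Gradient descent on f(x,y) = 1*x^2 + 2*y^2.
Starting point: (0.6602, -0.5668), alpha = 0.02
Step 1: grad_x = 2*1*0.6602 = 1.3204, grad_y = 2*2*-0.5668 = -2.2672
  x_1 = 0.6602 - 0.02*1.3204 = 0.6338
  y_1 = -0.5668 - 0.02*-2.2672 = -0.5215
Step 2: grad_x = 2*1*0.6338 = 1.2676, grad_y = 2*2*-0.5215 = -2.0858
  x_2 = 0.6338 - 0.02*1.2676 = 0.6084
  y_2 = -0.5215 - 0.02*-2.0858 = -0.4797
f(0.6084, -0.4797) = 1*0.6084^2 + 2*(-0.4797)^2 = 0.8305


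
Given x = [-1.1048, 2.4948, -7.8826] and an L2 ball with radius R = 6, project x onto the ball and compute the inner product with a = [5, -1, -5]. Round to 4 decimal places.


Step 1: Compute ||x|| (intermediates to 6 decimals).
||x|| = sqrt((-1.1048)^2 + 2.4948^2 + (-7.8826)^2) = 8.341462
Step 2: Project.
Since ||x|| > R, scale = R/||x|| = 6/8.341462 = 0.719298, proj(x) = scale * x
proj(x) = [-0.79468, 1.794505, -5.669938]
Step 3: Dot product.
a^T * proj(x) = 5*(-0.79468) - 1*1.794505 - 5*(-5.669938) = 22.5818


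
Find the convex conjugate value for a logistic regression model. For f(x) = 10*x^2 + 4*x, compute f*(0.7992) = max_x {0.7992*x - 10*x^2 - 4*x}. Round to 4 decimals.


f*(y) = sup_x {y*x - a*x^2 - b*x} = sup_x {(y-b)*x - a*x^2}
FOC: (y - b) - 2a*x = 0 => x* = (y - b)/(2a)
x* = (0.7992 - 4)/(2*10) = -0.16
f*(0.7992) = (y-b)^2/(4a) = (0.7992 - 4)^2/(4*10)
= 10.2451/40 = 0.2561


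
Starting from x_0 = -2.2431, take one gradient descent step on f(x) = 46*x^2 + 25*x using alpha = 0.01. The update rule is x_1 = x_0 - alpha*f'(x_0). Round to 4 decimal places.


We compute the gradient at x_0 and apply the update.
f'(x) = 92*x + 25
f'(-2.2431) = 92*-2.2431 + 25 = -181.3652
x_1 = -2.2431 - 0.01*-181.3652 = -0.4294


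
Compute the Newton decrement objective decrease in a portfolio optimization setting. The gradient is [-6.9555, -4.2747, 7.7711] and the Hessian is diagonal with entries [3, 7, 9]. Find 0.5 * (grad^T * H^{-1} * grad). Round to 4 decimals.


Step 1: H is diagonal, so H^(-1) * g = [-2.3185, -0.6107, 0.8635].
Step 2: g^T H^(-1) g = sum_i g_i^2 / H_ii
  = (-6.9555)^2/3 + (-4.2747)^2/7 + (7.7711)^2/9
  = 16.1263 + 2.6104 + 6.71 = 25.4468
Step 3: Objective decrease = 0.5 * g^T H^(-1) g = 12.7234


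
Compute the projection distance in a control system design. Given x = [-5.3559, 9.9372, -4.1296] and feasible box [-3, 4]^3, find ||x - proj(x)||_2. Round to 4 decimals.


Project each component onto [-3, 4].
clip(-5.3559) = -3.0, clip(9.9372) = 4.0, clip(-4.1296) = -3.0
Projection = [-3.0, 4.0, -3.0]
Squared diffs: [5.5503, 35.2503, 1.276]
Distance = sqrt(42.0766) = 6.4866


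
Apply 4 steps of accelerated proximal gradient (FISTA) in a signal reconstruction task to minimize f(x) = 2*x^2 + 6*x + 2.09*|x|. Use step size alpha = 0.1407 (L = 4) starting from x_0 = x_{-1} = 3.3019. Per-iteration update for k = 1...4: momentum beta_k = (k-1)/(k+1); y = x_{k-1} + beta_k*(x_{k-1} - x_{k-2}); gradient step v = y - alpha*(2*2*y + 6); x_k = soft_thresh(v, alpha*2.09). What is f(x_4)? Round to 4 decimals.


FISTA on f(x) = 2*x^2 + 6*x + 2.09*|x|
L = 4, alpha = 0.1407
Iteration 1: beta = 0.0, y = 3.3019 + 0.0*(3.3019 - 3.3019) = 3.3019
  grad(y) = 19.2076, v = y - alpha*grad = 0.5994
  prox(v) = soft_thresh(0.5994, 0.2941) = 0.3053
Iteration 2: beta = 0.3333, y = 0.3053 + 0.3333*(0.3053 - 3.3019) = -0.6935
  grad(y) = 3.2259, v = y - alpha*grad = -1.1474
  prox(v) = soft_thresh(-1.1474, 0.2941) = -0.8533
Iteration 3: beta = 0.5, y = -0.8533 + 0.5*(-0.8533 - 0.3053) = -1.4327
  grad(y) = 0.2693, v = y - alpha*grad = -1.4706
  prox(v) = soft_thresh(-1.4706, 0.2941) = -1.1765
Iteration 4: beta = 0.6, y = -1.1765 + 0.6*(-1.1765 + 0.8533) = -1.3704
  grad(y) = 0.5184, v = y - alpha*grad = -1.4433
  prox(v) = soft_thresh(-1.4433, 0.2941) = -1.1493
f(x_4) = 2*(-1.1493)^2 + 6*(-1.1493) + 2.09*|-1.1493| = -1.852


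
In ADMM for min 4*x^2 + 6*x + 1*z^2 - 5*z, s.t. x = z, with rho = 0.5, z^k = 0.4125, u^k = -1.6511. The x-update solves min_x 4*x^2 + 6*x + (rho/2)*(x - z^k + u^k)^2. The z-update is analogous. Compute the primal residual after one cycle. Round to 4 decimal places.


ADMM iteration with rho = 0.5, z^k = 0.4125, u^k = -1.6511
Step 1: x-update.
Minimize 4*x^2 + 6*x + (0.5/2)*(x - 0.4125 - 1.6511)^2
FOC: (2*4 + 0.5)*x = -6 + 0.5*(0.4125 + 1.6511)
x^{k+1} = -0.5845
Step 2: z-update.
Minimize 1*z^2 - 5*z + (0.5/2)*(-0.5845 - z - 1.6511)^2
FOC: (2*1 + 0.5)*z = 5 + 0.5*(-0.5845 - 1.6511)
z^{k+1} = 1.5529
Step 3: u-update.
u^{k+1} = -1.6511 - 0.5845 - 1.5529 = -3.7885
Step 4: Primal residual = |-0.5845 - 1.5529| = 2.1374


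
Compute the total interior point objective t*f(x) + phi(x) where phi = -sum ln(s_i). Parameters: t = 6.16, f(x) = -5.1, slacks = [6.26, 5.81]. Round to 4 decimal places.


Step 1: Compute log-barrier.
ln values: [1.8342, 1.7596]
phi = -(1.8342 + 1.7596) = -3.5938
Step 2: Compute augmented objective.
t*f(x) = 6.16*-5.1 = -31.416
Total = -31.416 - 3.5938 = -35.0098


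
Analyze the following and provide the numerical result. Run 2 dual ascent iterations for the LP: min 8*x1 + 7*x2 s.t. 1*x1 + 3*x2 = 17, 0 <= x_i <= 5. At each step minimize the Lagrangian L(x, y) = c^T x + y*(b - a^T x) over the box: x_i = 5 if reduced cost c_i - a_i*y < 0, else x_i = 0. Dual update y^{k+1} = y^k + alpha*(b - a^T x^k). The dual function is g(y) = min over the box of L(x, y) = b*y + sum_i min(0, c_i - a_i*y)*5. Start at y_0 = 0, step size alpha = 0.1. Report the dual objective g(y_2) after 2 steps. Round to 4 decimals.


Dual ascent for LP: min 8*x1 + 7*x2, 1*x1 + 3*x2 = 17, 0 <= x_i <= 5
Step 1: y^k = 0.0, reduced costs: (8.0, 7.0)
  x^k = (0.0, 0.0), subgradient = b - a^T x = 17.0
  y^{k+1} = 0.0 + 0.1*17.0 = 1.7
Step 2: y^k = 1.7, reduced costs: (6.3, 1.9)
  x^k = (0.0, 0.0), subgradient = b - a^T x = 17.0
  y^{k+1} = 1.7 + 0.1*17.0 = 3.4
Dual objective at y_2 = 3.4: reduced costs (4.6, -3.2), box minimizer x = (0.0, 5.0)
g(y_2) = b*y + (c1 - a1*y)*x1 + (c2 - a2*y)*x2 = 17*3.4 + 4.6*0.0 + (-3.2)*5.0 = 57.8 + 0.0 - 16.0 = 41.8


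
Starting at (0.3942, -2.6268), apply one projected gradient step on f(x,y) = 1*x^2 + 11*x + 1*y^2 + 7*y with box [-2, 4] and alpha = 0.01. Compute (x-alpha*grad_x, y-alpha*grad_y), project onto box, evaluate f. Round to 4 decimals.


Step 1: Compute gradient at (0.3942, -2.6268).
grad_x = 2*1*0.3942 + 11 = 11.7884
grad_y = 2*1*-2.6268 + 7 = 1.7464
Step 2: Gradient step.
x_raw = 0.3942 - 0.01*11.7884 = 0.2763
y_raw = -2.6268 - 0.01*1.7464 = -2.6443
Step 3: Project onto [-2, 4].
x_proj = clip(0.2763) = 0.2763
y_proj = clip(-2.6443) = -2.0
Step 4: Evaluate f.
f(0.2763, -2.0) = -6.8842


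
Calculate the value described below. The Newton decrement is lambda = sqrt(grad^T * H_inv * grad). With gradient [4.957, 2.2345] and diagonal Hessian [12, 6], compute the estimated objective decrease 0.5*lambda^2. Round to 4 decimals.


Step 1: H is diagonal, so H^(-1) * g = [0.4131, 0.3724].
Step 2: g^T H^(-1) g = sum_i g_i^2 / H_ii
  = (4.957)^2/12 + (2.2345)^2/6
  = 2.0477 + 0.8322 = 2.8798
Step 3: Objective decrease = 0.5 * g^T H^(-1) g = 1.4399


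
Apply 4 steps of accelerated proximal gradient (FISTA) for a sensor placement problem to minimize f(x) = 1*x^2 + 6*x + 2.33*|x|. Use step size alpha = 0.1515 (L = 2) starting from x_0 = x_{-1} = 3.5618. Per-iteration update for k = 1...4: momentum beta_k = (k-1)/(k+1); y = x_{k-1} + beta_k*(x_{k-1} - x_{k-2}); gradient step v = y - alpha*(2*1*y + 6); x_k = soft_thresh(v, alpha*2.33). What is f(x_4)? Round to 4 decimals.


FISTA on f(x) = 1*x^2 + 6*x + 2.33*|x|
L = 2, alpha = 0.1515
Iteration 1: beta = 0.0, y = 3.5618 + 0.0*(3.5618 - 3.5618) = 3.5618
  grad(y) = 13.1236, v = y - alpha*grad = 1.5736
  prox(v) = soft_thresh(1.5736, 0.353) = 1.2206
Iteration 2: beta = 0.3333, y = 1.2206 + 0.3333*(1.2206 - 3.5618) = 0.4402
  grad(y) = 6.8803, v = y - alpha*grad = -0.6022
  prox(v) = soft_thresh(-0.6022, 0.353) = -0.2492
Iteration 3: beta = 0.5, y = -0.2492 + 0.5*(-0.2492 - 1.2206) = -0.9841
  grad(y) = 4.0318, v = y - alpha*grad = -1.5949
  prox(v) = soft_thresh(-1.5949, 0.353) = -1.2419
Iteration 4: beta = 0.6, y = -1.2419 + 0.6*(-1.2419 + 0.2492) = -1.8375
  grad(y) = 2.3249, v = y - alpha*grad = -2.1898
  prox(v) = soft_thresh(-2.1898, 0.353) = -1.8368
f(x_4) = 1*(-1.8368)^2 + 6*(-1.8368) + 2.33*|-1.8368| = -3.3672


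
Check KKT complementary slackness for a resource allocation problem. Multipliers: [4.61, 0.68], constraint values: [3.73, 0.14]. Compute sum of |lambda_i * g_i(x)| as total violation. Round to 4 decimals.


KKT complementary slackness check:
lambda_1 * g_1 = 4.61 * 3.73 = 17.1953
lambda_2 * g_2 = 0.68 * 0.14 = 0.0952
Total violation = 17.1953 + 0.0952 = 17.2905


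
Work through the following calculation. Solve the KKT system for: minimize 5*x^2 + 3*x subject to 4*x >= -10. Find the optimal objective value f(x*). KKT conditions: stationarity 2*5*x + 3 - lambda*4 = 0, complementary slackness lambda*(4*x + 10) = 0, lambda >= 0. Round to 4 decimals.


Step 1: Try lambda = 0 (constraint inactive).
Stationarity: 2*5*x + 3 = 0
x* = -3/(2*5) = -0.3
Check constraint: 4*-0.3 = -1.2 >= -10 -- satisfied.
Step 2: Compute optimal value.
f(x*) = 5*(-0.3)^2 + 3*(-0.3) = -0.45


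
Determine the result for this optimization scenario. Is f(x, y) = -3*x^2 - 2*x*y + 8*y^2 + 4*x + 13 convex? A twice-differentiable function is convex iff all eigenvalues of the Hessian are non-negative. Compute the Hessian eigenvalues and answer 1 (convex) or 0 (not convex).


The Hessian of f(x,y) = -3*x^2 - 2*x*y + 8*y^2 + 4*x + 13 is:
H = [[-6, -2], [-2, 16]]
Trace = -6 + 16 = 10
Determinant = -6*16 - (-2)^2 = -100
Discriminant = (10)^2 - 4*-100 = 500.0
Eigenvalues: lambda_1 = -6.1803, lambda_2 = 16.1803
The function is not convex.

0


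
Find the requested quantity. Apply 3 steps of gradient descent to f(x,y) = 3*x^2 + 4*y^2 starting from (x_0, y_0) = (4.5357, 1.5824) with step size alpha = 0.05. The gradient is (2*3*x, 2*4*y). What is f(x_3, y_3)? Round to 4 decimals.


Gradient descent on f(x,y) = 3*x^2 + 4*y^2.
Starting point: (4.5357, 1.5824), alpha = 0.05
Step 1: grad_x = 2*3*4.5357 = 27.2142, grad_y = 2*4*1.5824 = 12.6592
  x_1 = 4.5357 - 0.05*27.2142 = 3.175
  y_1 = 1.5824 - 0.05*12.6592 = 0.9494
Step 2: grad_x = 2*3*3.175 = 19.0499, grad_y = 2*4*0.9494 = 7.5955
  x_2 = 3.175 - 0.05*19.0499 = 2.2225
  y_2 = 0.9494 - 0.05*7.5955 = 0.5697
Step 3: grad_x = 2*3*2.2225 = 13.335, grad_y = 2*4*0.5697 = 4.5573
  x_3 = 2.2225 - 0.05*13.335 = 1.5557
  y_3 = 0.5697 - 0.05*4.5573 = 0.3418
f(1.5557, 0.3418) = 3*1.5557^2 + 4*0.3418^2 = 7.7283


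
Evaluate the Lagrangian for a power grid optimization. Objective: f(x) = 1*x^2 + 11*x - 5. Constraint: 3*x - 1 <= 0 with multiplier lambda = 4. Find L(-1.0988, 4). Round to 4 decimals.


Step 1: Evaluate f(x).
f(-1.0988) = 1*(-1.0988)^2 + 11*(-1.0988) - 5 = -15.8794
Step 2: Evaluate g(x).
g(-1.0988) = 3*-1.0988 - 1 = -4.2964
Step 3: Compute Lagrangian.
L = -15.8794 + 4*-4.2964 = -33.065


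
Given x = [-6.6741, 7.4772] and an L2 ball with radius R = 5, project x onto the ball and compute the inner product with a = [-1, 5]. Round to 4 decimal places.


Step 1: Compute ||x|| (intermediates to 6 decimals).
||x|| = sqrt((-6.6741)^2 + 7.4772^2) = 10.022581
Step 2: Project.
Since ||x|| > R, scale = R/||x|| = 5/10.022581 = 0.498873, proj(x) = scale * x
proj(x) = [-3.329528, 3.730173]
Step 3: Dot product.
a^T * proj(x) = -1*(-3.329528) + 5*3.730173 = 21.9804


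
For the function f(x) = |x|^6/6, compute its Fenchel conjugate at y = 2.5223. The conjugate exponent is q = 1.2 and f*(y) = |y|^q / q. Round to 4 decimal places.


The conjugate exponent q satisfies 1/p + 1/q = 1.
p = 6, so q = 6/(6 - 1) = 1.2
|y|^q = 2.5223^1.2 = 3.035
f*(2.5223) = 3.035 / 1.2 = 2.5292


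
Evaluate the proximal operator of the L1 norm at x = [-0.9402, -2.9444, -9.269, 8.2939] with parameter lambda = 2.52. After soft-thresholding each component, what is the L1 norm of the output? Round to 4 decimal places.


Soft-thresholding with lambda = 2.52:
prox(-0.9402) = sign(-0.9402)*max(|-0.9402| - 2.52, 0) = 0.0
prox(-2.9444) = sign(-2.9444)*max(|-2.9444| - 2.52, 0) = -0.4244
prox(-9.269) = sign(-9.269)*max(|-9.269| - 2.52, 0) = -6.749
prox(8.2939) = sign(8.2939)*max(|8.2939| - 2.52, 0) = 5.7739
prox(x) = [0.0, -0.4244, -6.749, 5.7739]
||prox(x)||_1 = 0.0 + 0.4244 + 6.749 + 5.7739 = 12.9473


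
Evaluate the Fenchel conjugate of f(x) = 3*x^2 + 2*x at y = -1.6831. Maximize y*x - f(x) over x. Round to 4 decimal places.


f*(y) = sup_x {y*x - a*x^2 - b*x} = sup_x {(y-b)*x - a*x^2}
FOC: (y - b) - 2a*x = 0 => x* = (y - b)/(2a)
x* = (-1.6831 - 2)/(2*3) = -0.6139
f*(-1.6831) = (y-b)^2/(4a) = (-1.6831 - 2)^2/(4*3)
= 13.5652/12 = 1.1304


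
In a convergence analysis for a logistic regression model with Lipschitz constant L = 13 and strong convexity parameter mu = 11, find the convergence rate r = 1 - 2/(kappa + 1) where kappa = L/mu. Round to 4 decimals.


Step 1: Compute the condition number.
kappa = L/mu = 13/11 = 1.1818
Step 2: Compute the convergence rate.
r = 1 - 2/(kappa + 1) = 1 - 2*mu/(L + mu) = (L - mu)/(L + mu) = 2/24 = 0.0833


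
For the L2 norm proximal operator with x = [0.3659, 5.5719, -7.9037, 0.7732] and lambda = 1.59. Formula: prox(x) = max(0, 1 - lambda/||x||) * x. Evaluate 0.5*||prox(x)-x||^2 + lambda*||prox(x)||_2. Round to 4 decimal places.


Step 1: Compute ||x||.
||x|| = 9.7081
Step 2: Compute scaling factor.
scale = max(0, 1 - 1.59/9.7081) = 0.8362
Step 3: prox(x) = [0.306, 4.6593, -6.6092, 0.6466]
||prox(x)|| = 8.1181
Step 4: Proximal objective.
0.5*||prox-x||^2 = 1.2641
lambda*||prox|| = 12.9078
Total = 14.1718


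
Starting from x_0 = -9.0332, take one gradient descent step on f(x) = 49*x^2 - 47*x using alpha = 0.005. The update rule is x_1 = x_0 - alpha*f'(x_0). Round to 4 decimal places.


We compute the gradient at x_0 and apply the update.
f'(x) = 98*x - 47
f'(-9.0332) = 98*-9.0332 - 47 = -932.2536
x_1 = -9.0332 - 0.005*-932.2536 = -4.3719


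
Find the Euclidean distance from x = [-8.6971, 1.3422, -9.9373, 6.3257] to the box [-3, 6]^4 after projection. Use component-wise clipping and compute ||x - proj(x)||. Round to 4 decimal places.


Project each component onto [-3, 6].
clip(-8.6971) = -3.0, clip(1.3422) = 1.3422, clip(-9.9373) = -3.0, clip(6.3257) = 6.0
Projection = [-3.0, 1.3422, -3.0, 6.0]
Squared diffs: [32.4569, 0.0, 48.1261, 0.1061]
Distance = sqrt(80.6891) = 8.9827


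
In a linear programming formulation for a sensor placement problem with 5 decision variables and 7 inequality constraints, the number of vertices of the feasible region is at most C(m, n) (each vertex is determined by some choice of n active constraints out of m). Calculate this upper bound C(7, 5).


Each vertex corresponds to some choice of n active constraints out of m, so the number of vertices is at most C(m, n) = m! / (n!(m-n)!).
m = 7, n = 5
Numerator: 7 * 6 * 5 * 4 * 3
Denominator: 5! = 120
C(7, 5) = 21


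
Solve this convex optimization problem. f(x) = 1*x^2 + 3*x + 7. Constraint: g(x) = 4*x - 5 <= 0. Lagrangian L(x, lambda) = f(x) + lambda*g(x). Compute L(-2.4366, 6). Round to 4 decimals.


Step 1: Evaluate f(x).
f(-2.4366) = 1*(-2.4366)^2 + 3*(-2.4366) + 7 = 5.6272
Step 2: Evaluate g(x).
g(-2.4366) = 4*-2.4366 - 5 = -14.7464
Step 3: Compute Lagrangian.
L = 5.6272 + 6*-14.7464 = -82.8512


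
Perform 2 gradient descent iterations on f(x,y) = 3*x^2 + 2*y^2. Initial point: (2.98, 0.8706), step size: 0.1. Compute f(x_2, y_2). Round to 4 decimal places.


Gradient descent on f(x,y) = 3*x^2 + 2*y^2.
Starting point: (2.98, 0.8706), alpha = 0.1
Step 1: grad_x = 2*3*2.98 = 17.88, grad_y = 2*2*0.8706 = 3.4824
  x_1 = 2.98 - 0.1*17.88 = 1.192
  y_1 = 0.8706 - 0.1*3.4824 = 0.5224
Step 2: grad_x = 2*3*1.192 = 7.152, grad_y = 2*2*0.5224 = 2.0894
  x_2 = 1.192 - 0.1*7.152 = 0.4768
  y_2 = 0.5224 - 0.1*2.0894 = 0.3134
f(0.4768, 0.3134) = 3*0.4768^2 + 2*0.3134^2 = 0.8785


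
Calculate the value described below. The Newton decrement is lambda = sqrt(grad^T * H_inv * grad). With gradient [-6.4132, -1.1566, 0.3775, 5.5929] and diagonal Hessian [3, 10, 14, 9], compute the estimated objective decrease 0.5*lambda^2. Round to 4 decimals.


Step 1: H is diagonal, so H^(-1) * g = [-2.1377, -0.1157, 0.027, 0.6214].
Step 2: g^T H^(-1) g = sum_i g_i^2 / H_ii
  = (-6.4132)^2/3 + (-1.1566)^2/10 + (0.3775)^2/14 + (5.5929)^2/9
  = 13.7097 + 0.1338 + 0.0102 + 3.4756 = 17.3293
Step 3: Objective decrease = 0.5 * g^T H^(-1) g = 8.6646


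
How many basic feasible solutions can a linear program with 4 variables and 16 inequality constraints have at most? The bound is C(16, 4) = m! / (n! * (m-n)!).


Each vertex corresponds to some choice of n active constraints out of m, so the number of vertices is at most C(m, n) = m! / (n!(m-n)!).
m = 16, n = 4
Numerator: 16 * 15 * 14 * 13
Denominator: 4! = 24
C(16, 4) = 1820


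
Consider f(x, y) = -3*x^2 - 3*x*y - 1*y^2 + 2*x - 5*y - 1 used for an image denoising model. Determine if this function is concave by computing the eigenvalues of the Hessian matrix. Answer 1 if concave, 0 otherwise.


The Hessian of f(x,y) = -3*x^2 - 3*x*y - 1*y^2 + 2*x - 5*y - 1 is:
H = [[-6, -3], [-3, -2]]
Trace = -6 - 2 = -8
Determinant = -6*-2 - (-3)^2 = 3
Discriminant = (-8)^2 - 4*3 = 52.0
Eigenvalues: lambda_1 = -7.6056, lambda_2 = -0.3944
The function is concave.

1


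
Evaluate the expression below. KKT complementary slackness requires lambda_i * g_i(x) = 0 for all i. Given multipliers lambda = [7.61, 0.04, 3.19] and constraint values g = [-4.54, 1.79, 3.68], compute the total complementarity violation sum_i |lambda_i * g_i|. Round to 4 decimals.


KKT complementary slackness check:
lambda_1 * g_1 = 7.61 * -4.54 = -34.5494
lambda_2 * g_2 = 0.04 * 1.79 = 0.0716
lambda_3 * g_3 = 3.19 * 3.68 = 11.7392
Total violation = 34.5494 + 0.0716 + 11.7392 = 46.3602


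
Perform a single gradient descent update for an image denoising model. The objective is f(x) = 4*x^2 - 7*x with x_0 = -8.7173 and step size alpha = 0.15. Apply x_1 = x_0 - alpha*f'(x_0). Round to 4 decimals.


We compute the gradient at x_0 and apply the update.
f'(x) = 8*x - 7
f'(-8.7173) = 8*-8.7173 - 7 = -76.7384
x_1 = -8.7173 - 0.15*-76.7384 = 2.7935


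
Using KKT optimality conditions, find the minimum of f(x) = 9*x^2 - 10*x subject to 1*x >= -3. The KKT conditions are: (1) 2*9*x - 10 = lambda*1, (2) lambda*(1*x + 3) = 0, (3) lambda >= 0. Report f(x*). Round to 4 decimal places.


Step 1: Try lambda = 0 (constraint inactive).
Stationarity: 2*9*x - 10 = 0
x* = 10/(2*9) = 5/9 = 0.5556 (rounded; the exact value 5/9 is used below)
Check constraint: 1*0.5556 = 0.5556 >= -3 -- satisfied.
Step 2: Compute optimal value.
f(x*) = 9*(5/9)^2 - 10*(5/9) = -2.7778


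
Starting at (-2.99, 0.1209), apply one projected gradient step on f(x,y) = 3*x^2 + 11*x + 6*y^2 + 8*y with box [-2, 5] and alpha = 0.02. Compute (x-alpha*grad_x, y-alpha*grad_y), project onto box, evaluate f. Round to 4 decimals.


Step 1: Compute gradient at (-2.99, 0.1209).
grad_x = 2*3*-2.99 + 11 = -6.94
grad_y = 2*6*0.1209 + 8 = 9.4508
Step 2: Gradient step.
x_raw = -2.99 - 0.02*-6.94 = -2.8512
y_raw = 0.1209 - 0.02*9.4508 = -0.0681
Step 3: Project onto [-2, 5].
x_proj = clip(-2.8512) = -2.0
y_proj = clip(-0.0681) = -0.0681
Step 4: Evaluate f.
f(-2.0, -0.0681) = -10.5171


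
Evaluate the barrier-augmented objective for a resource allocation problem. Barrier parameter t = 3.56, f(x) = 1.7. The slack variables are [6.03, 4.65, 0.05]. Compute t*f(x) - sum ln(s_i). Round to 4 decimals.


Step 1: Compute log-barrier.
ln values: [1.7967, 1.5369, -2.9957]
phi = -(1.7967 + 1.5369 - 2.9957) = -0.3379
Step 2: Compute augmented objective.
t*f(x) = 3.56*1.7 = 6.052
Total = 6.052 - 0.3379 = 5.7141


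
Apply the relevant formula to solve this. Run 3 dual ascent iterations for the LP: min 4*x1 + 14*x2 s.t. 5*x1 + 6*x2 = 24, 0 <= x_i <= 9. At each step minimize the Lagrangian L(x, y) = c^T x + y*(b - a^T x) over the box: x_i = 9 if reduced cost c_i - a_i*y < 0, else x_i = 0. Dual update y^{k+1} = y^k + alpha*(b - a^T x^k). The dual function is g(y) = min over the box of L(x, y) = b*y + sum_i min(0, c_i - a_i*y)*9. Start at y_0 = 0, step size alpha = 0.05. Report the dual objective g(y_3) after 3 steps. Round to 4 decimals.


Dual ascent for LP: min 4*x1 + 14*x2, 5*x1 + 6*x2 = 24, 0 <= x_i <= 9
Step 1: y^k = 0.0, reduced costs: (4.0, 14.0)
  x^k = (0.0, 0.0), subgradient = b - a^T x = 24.0
  y^{k+1} = 0.0 + 0.05*24.0 = 1.2
Step 2: y^k = 1.2, reduced costs: (-2.0, 6.8)
  x^k = (9.0, 0.0), subgradient = b - a^T x = -21.0
  y^{k+1} = 1.2 + 0.05*-21.0 = 0.15
Step 3: y^k = 0.15, reduced costs: (3.25, 13.1)
  x^k = (0.0, 0.0), subgradient = b - a^T x = 24.0
  y^{k+1} = 0.15 + 0.05*24.0 = 1.35
Dual objective at y_3 = 1.35: reduced costs (-2.75, 5.9), box minimizer x = (9.0, 0.0)
g(y_3) = b*y + (c1 - a1*y)*x1 + (c2 - a2*y)*x2 = 24*1.35 + (-2.75)*9.0 + 5.9*0.0 = 32.4 - 24.75 + 0.0 = 7.65


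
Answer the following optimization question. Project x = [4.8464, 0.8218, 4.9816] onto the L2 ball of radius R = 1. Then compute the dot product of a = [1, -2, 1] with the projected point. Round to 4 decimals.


Step 1: Compute ||x|| (intermediates to 6 decimals).
||x|| = sqrt(4.8464^2 + 0.8218^2 + 4.9816^2) = 6.99852
Step 2: Project.
Since ||x|| > R, scale = R/||x|| = 1/6.99852 = 0.142887, proj(x) = scale * x
proj(x) = [0.692488, 0.117425, 0.711806]
Step 3: Dot product.
a^T * proj(x) = 1*0.692488 - 2*0.117425 + 1*0.711806 = 1.1694


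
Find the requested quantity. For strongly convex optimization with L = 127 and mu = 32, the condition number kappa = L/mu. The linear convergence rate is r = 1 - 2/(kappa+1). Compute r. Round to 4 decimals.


Step 1: Compute the condition number.
kappa = L/mu = 127/32 = 3.9688
Step 2: Compute the convergence rate.
r = 1 - 2/(kappa + 1) = 1 - 2*mu/(L + mu) = (L - mu)/(L + mu) = 95/159 = 0.5975


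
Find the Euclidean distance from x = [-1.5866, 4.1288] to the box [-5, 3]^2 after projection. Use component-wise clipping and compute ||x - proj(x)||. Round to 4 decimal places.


Project each component onto [-5, 3].
clip(-1.5866) = -1.5866, clip(4.1288) = 3.0
Projection = [-1.5866, 3.0]
Squared diffs: [0.0, 1.2742]
Distance = sqrt(1.2742) = 1.1288
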